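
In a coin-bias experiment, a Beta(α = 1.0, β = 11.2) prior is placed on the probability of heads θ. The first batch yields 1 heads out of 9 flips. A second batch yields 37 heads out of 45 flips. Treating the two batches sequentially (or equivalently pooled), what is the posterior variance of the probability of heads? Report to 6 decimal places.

The Beta prior is conjugate to a Binomial/Bernoulli likelihood; the update adds successes to α and failures to β.
After batch 1: Beta(1.0+1, 11.2+8) = Beta(2.0, 19.2).
After batch 2: Beta(2.0+37, 19.2+8) = Beta(39.0, 27.2).
Var = αβ/((α+β)²(α+β+1)) = 39.0·27.2/(66.2²·67.2) = 0.003602.

0.003602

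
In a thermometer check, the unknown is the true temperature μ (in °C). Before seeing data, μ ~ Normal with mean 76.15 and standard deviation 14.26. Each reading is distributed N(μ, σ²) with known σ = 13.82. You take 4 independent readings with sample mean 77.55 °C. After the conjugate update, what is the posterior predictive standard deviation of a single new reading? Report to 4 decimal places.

15.1546

For Normal data with known variance σ², a Normal(μ₀, σ₀²) prior on μ is conjugate. Posterior precision = 1/σ₀² + n/σ²; posterior mean is the precision-weighted average of μ₀ and x̄.
σ₀² = 14.26² = 203.3476, σ² = 13.82² = 190.9924; σ² + n·σ₀² = 190.9924 + 4·203.3476 = 1004.3828.
Posterior precision = 1/σ₀² + n/σ² = 1/203.3476 + 4/190.9924 = (σ² + n·σ₀²)/(σ₀²σ²) = 1004.3828/(203.3476·190.9924); posterior variance σₙ² = σ₀²σ²/(σ² + n·σ₀²) = 203.3476·190.9924/1004.3828 = 38.668370.
Predictive variance for one new observation = σₙ² + σ² = 203.3476·190.9924/1004.3828 + 190.9924 = σ²·(σ₀² + 1004.3828)/1004.3828 = 190.9924·1207.7304/1004.3828 = 229.660770; SD = √(190.9924·1207.7304/1004.3828) = 15.1546.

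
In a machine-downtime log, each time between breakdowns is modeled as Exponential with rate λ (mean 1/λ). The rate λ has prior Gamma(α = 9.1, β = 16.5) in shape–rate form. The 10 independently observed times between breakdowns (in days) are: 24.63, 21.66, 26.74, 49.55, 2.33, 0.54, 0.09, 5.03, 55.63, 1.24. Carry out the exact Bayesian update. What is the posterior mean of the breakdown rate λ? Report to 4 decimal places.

With a Gamma(shape α, rate β) prior on the exponential rate λ, the posterior after n observations with total T = Σxᵢ is Gamma(α+n, β+T).
Sum of observations T = 187.44 days; n = 10.
Posterior: Gamma(9.1+10, 16.5+187.44) = Gamma(19.1, 203.94).
Posterior mean of λ = α/β = 19.1/203.94 = 0.0937.

0.0937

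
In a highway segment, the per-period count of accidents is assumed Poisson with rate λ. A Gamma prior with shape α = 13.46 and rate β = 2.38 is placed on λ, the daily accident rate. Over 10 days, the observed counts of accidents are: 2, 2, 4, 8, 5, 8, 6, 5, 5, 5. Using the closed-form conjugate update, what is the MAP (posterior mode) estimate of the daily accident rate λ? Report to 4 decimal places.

With a Gamma(shape α, rate β) prior, the Poisson likelihood is conjugate: the posterior is Gamma(α + ΣXᵢ, β + n).
Sum of counts S = 50 over n = 10 days.
Posterior: Gamma(α+S, β+n) = Gamma(13.46+50, 2.38+10) = Gamma(63.46, 12.38).
Mode of Gamma(α,β) for α≥1 is (α−1)/β = 62.46/12.38 = 5.0452.

5.0452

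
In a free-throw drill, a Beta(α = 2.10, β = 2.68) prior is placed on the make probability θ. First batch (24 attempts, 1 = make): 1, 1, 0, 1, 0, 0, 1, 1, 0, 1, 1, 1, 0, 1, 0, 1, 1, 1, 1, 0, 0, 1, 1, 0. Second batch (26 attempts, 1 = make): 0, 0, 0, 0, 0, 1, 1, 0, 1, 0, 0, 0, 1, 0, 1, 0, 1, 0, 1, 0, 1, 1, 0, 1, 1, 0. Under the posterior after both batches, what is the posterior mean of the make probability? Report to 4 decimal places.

0.5130

The Beta prior is conjugate to a Binomial/Bernoulli likelihood; the update adds successes to α and failures to β.
After batch 1: Beta(2.10+15, 2.68+9) = Beta(17.10, 11.68).
After batch 2: Beta(17.10+11, 11.68+15) = Beta(28.10, 26.68).
Posterior mean = α/(α+β) = 28.10/54.78 = 0.5130.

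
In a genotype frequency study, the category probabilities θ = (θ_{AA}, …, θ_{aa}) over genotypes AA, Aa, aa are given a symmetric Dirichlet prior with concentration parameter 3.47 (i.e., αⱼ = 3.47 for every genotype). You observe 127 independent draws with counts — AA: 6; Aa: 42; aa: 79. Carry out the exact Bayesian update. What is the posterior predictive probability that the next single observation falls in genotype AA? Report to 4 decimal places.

The Dirichlet prior is conjugate to the Multinomial likelihood: each posterior αⱼ = prior αⱼ + observed count nⱼ.
Posterior concentration: (9.47, 45.47, 82.47), total = 137.41.
P(next = AA | data) = α_{AA}/Σα = 0.0689.

0.0689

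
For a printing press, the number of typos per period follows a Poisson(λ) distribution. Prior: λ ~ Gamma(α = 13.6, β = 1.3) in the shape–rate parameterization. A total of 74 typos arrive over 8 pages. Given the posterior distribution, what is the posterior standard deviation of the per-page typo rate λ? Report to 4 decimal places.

With a Gamma(shape α, rate β) prior, the Poisson likelihood is conjugate: the posterior is Gamma(α + ΣXᵢ, β + n).
Posterior: Gamma(α+S, β+n) = Gamma(13.6+74, 1.3+8) = Gamma(87.6, 9.3).
SD = √α/β = √87.6/9.3 = 1.0064.

1.0064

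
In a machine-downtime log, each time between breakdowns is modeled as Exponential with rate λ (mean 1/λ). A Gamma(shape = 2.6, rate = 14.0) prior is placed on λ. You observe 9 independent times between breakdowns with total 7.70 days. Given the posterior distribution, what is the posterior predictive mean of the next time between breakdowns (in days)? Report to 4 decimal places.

2.0472

With a Gamma(shape α, rate β) prior on the exponential rate λ, the posterior after n observations with total T = Σxᵢ is Gamma(α+n, β+T).
Posterior: Gamma(2.6+9, 14.0+7.70) = Gamma(11.6, 21.70).
The predictive distribution for the next observation is Lomax; its mean is β/(α−1) = 21.70/10.6 = 2.0472.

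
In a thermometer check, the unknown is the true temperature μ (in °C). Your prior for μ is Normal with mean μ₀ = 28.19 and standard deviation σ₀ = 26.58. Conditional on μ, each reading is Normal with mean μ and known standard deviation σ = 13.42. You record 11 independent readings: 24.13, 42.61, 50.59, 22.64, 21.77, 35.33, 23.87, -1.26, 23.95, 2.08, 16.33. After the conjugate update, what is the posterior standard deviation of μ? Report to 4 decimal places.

4.0002

For Normal data with known variance σ², a Normal(μ₀, σ₀²) prior on μ is conjugate. Posterior precision = 1/σ₀² + n/σ²; posterior mean is the precision-weighted average of μ₀ and x̄.
σ₀² = 26.58² = 706.4964, σ² = 13.42² = 180.0964; σ² + n·σ₀² = 180.0964 + 11·706.4964 = 7951.5568.
Posterior precision = 1/σ₀² + n/σ² = 1/706.4964 + 11/180.0964 = (σ² + n·σ₀²)/(σ₀²σ²) = 7951.5568/(706.4964·180.0964); posterior variance σₙ² = σ₀²σ²/(σ² + n·σ₀²) = 706.4964·180.0964/7951.5568 = 16.001578.
Posterior SD = √σₙ² = √(706.4964·180.0964/7951.5568) = 4.0002.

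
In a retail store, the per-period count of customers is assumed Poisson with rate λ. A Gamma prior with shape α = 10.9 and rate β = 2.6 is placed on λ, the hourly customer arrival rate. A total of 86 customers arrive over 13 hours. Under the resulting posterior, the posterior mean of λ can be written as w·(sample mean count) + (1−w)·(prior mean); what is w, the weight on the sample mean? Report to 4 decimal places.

With a Gamma(shape α, rate β) prior, the Poisson likelihood is conjugate: the posterior is Gamma(α + ΣXᵢ, β + n).
Posterior mean = (α₀+S)/(β₀+n) = [n/(β₀+n)]·(S/n) + [β₀/(β₀+n)]·(α₀/β₀), so only n and β₀ enter the weight.
Weight on data w = n/(β₀+n) = 13/(2.6+13) = 13/15.6 = 0.8333.

0.8333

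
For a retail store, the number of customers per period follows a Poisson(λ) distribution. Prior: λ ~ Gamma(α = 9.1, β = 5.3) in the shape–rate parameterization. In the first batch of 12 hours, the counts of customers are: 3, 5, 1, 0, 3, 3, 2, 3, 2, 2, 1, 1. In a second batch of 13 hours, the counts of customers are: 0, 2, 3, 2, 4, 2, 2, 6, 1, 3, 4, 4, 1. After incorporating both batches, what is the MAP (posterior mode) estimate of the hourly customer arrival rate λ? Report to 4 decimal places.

2.2475

With a Gamma(shape α, rate β) prior, the Poisson likelihood is conjugate: the posterior is Gamma(α + ΣXᵢ, β + n).
Batch 1: sum of counts S = 26 over n = 12 hours.
After batch 1: Gamma(α+S, β+n) = Gamma(9.1+26, 5.3+12) = Gamma(35.1, 17.3).
Batch 2: sum of counts S = 34 over n = 13 hours.
After batch 2: Gamma(α+S, β+n) = Gamma(35.1+34, 17.3+13) = Gamma(69.1, 30.3).
Mode of Gamma(α,β) for α≥1 is (α−1)/β = 68.1/30.3 = 2.2475.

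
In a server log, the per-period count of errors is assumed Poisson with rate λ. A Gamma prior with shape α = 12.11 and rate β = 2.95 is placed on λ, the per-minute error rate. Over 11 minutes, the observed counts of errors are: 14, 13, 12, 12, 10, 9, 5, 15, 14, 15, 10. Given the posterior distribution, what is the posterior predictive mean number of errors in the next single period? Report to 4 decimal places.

With a Gamma(shape α, rate β) prior, the Poisson likelihood is conjugate: the posterior is Gamma(α + ΣXᵢ, β + n).
Sum of counts S = 129 over n = 11 minutes.
Posterior: Gamma(α+S, β+n) = Gamma(12.11+129, 2.95+11) = Gamma(141.11, 13.95).
The predictive distribution for one future period is NegBinom with mean α/β = 10.1154.

10.1154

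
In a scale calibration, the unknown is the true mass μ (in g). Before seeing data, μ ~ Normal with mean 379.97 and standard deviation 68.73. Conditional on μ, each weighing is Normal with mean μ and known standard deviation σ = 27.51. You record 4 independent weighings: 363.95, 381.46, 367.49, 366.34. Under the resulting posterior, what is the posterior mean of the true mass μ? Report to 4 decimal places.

370.2013

For Normal data with known variance σ², a Normal(μ₀, σ₀²) prior on μ is conjugate. Posterior precision = 1/σ₀² + n/σ²; posterior mean is the precision-weighted average of μ₀ and x̄.
Σxᵢ = 363.95 + 381.46 + 367.49 + 366.34 = 1479.24, so n·x̄ = 1479.24.
σ₀² = 68.73² = 4723.8129, σ² = 27.51² = 756.8001; σ² + n·σ₀² = 756.8001 + 4·4723.8129 = 19652.0517.
Posterior mean = (μ₀/σ₀² + n·x̄/σ²)/(1/σ₀² + n/σ²) = (σ²·μ₀ + σ₀²·n·x̄)/(σ² + n·σ₀²) = (756.8001·379.97 + 4723.8129·1479.24)/19652.0517 = 7275214.328193/19652.0517 = 370.2013.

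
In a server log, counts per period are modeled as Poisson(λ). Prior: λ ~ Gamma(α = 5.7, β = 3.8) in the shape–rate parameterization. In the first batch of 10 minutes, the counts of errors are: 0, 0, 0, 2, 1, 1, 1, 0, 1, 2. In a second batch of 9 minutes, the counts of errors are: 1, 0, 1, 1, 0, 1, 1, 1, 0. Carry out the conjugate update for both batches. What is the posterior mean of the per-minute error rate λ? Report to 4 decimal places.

With a Gamma(shape α, rate β) prior, the Poisson likelihood is conjugate: the posterior is Gamma(α + ΣXᵢ, β + n).
Batch 1: sum of counts S = 8 over n = 10 minutes.
After batch 1: Gamma(α+S, β+n) = Gamma(5.7+8, 3.8+10) = Gamma(13.7, 13.8).
Batch 2: sum of counts S = 6 over n = 9 minutes.
After batch 2: Gamma(α+S, β+n) = Gamma(13.7+6, 13.8+9) = Gamma(19.7, 22.8).
Posterior mean = α/β = 19.7/22.8 = 0.8640.

0.8640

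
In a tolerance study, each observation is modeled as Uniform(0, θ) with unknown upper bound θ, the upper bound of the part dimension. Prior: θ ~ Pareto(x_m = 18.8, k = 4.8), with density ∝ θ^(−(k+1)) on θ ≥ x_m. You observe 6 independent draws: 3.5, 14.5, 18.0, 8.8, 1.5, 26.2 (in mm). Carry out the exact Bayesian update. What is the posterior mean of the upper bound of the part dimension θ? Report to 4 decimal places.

A Pareto(scale x_m, shape k) prior on the upper bound θ of Uniform(0, θ) is conjugate: posterior is Pareto(max(x_m, max xᵢ), k + n).
Sample maximum = 26.2; prior scale x_m = 18.8 → posterior scale = max = 26.2.
Posterior shape = 4.8 + 6 = 10.8.
E[θ|data] = k·x_m/(k−1) = 10.8·26.2/9.8 = 28.8735.

28.8735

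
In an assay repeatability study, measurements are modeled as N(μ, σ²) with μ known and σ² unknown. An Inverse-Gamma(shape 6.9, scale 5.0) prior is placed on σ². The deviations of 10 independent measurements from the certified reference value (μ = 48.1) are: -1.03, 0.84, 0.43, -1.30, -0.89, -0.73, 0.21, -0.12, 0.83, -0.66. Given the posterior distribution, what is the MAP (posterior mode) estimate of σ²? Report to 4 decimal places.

With known mean μ and an Inverse-Gamma(α, β) prior on σ², the Normal likelihood is conjugate: posterior is Inv-Gamma(α + n/2, β + Σ(xᵢ−μ)²/2).
Σ(xᵢ−μ)² = (-1.03)² + (0.84)² + (0.43)² + (-1.30)² + (-0.89)² + (-0.73)² + (0.21)² + (-0.12)² + (0.83)² + (-0.66)² = 6.1494.
Posterior: Inv-Gamma(6.9 + 10/2, 5.0 + 6.1494/2) = Inv-Gamma(11.90, 8.07470).
Mode = β/(α+1) = 8.07470/12.90 = 0.6259.

0.6259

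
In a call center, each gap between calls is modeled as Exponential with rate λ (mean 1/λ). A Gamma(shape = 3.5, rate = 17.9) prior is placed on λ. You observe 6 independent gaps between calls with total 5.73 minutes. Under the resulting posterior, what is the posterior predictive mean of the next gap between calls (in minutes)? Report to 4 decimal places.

With a Gamma(shape α, rate β) prior on the exponential rate λ, the posterior after n observations with total T = Σxᵢ is Gamma(α+n, β+T).
Posterior: Gamma(3.5+6, 17.9+5.73) = Gamma(9.5, 23.63).
The predictive distribution for the next observation is Lomax; its mean is β/(α−1) = 23.63/8.5 = 2.7800.

2.7800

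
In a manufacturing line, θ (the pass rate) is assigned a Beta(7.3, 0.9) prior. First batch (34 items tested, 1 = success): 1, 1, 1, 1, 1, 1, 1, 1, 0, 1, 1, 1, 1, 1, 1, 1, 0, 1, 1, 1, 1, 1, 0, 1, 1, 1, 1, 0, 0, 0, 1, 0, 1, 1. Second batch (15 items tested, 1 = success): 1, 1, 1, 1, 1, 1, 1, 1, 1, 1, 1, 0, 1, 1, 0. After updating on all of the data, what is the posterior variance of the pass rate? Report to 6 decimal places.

0.002459

The Beta prior is conjugate to a Binomial/Bernoulli likelihood; the update adds successes to α and failures to β.
After batch 1: Beta(7.3+27, 0.9+7) = Beta(34.3, 7.9).
After batch 2: Beta(34.3+13, 7.9+2) = Beta(47.3, 9.9).
Var = αβ/((α+β)²(α+β+1)) = 47.3·9.9/(57.2²·58.2) = 0.002459.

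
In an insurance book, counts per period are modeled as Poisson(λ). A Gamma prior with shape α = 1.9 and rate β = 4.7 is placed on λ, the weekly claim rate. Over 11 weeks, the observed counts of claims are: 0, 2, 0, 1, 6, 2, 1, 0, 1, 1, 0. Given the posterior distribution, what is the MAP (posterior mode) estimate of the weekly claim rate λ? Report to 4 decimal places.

With a Gamma(shape α, rate β) prior, the Poisson likelihood is conjugate: the posterior is Gamma(α + ΣXᵢ, β + n).
Sum of counts S = 14 over n = 11 weeks.
Posterior: Gamma(α+S, β+n) = Gamma(1.9+14, 4.7+11) = Gamma(15.9, 15.7).
Mode of Gamma(α,β) for α≥1 is (α−1)/β = 14.9/15.7 = 0.9490.

0.9490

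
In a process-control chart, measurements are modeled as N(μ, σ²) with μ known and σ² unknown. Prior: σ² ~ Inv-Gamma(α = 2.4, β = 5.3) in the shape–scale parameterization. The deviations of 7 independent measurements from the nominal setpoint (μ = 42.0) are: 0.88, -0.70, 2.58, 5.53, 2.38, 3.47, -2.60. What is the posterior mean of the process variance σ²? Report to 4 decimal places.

7.5068

With known mean μ and an Inverse-Gamma(α, β) prior on σ², the Normal likelihood is conjugate: posterior is Inv-Gamma(α + n/2, β + Σ(xᵢ−μ)²/2).
Σ(xᵢ−μ)² = (0.88)² + (-0.70)² + (2.58)² + (5.53)² + (2.38)² + (3.47)² + (-2.60)² = 62.9670.
Posterior: Inv-Gamma(2.4 + 7/2, 5.3 + 62.9670/2) = Inv-Gamma(5.90, 36.78350).
E[σ²|data] = β/(α−1) = 36.78350/4.90 = 7.5068.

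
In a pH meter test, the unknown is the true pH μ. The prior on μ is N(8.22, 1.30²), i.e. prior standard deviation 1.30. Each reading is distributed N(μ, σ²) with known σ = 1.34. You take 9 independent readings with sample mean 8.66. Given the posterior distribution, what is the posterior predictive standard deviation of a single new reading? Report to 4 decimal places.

1.4050

For Normal data with known variance σ², a Normal(μ₀, σ₀²) prior on μ is conjugate. Posterior precision = 1/σ₀² + n/σ²; posterior mean is the precision-weighted average of μ₀ and x̄.
σ₀² = 1.30² = 1.69, σ² = 1.34² = 1.7956; σ² + n·σ₀² = 1.7956 + 9·1.69 = 17.0056.
Posterior precision = 1/σ₀² + n/σ² = 1/1.69 + 9/1.7956 = (σ² + n·σ₀²)/(σ₀²σ²) = 17.0056/(1.69·1.7956); posterior variance σₙ² = σ₀²σ²/(σ² + n·σ₀²) = 1.69·1.7956/17.0056 = 0.178445.
Predictive variance for one new observation = σₙ² + σ² = 1.69·1.7956/17.0056 + 1.7956 = σ²·(σ₀² + 17.0056)/17.0056 = 1.7956·18.6956/17.0056 = 1.974045; SD = √(1.7956·18.6956/17.0056) = 1.4050.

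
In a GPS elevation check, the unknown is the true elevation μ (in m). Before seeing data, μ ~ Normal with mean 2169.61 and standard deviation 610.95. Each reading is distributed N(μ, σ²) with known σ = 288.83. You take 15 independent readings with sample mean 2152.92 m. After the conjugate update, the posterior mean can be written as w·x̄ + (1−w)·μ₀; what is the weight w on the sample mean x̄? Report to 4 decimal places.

For Normal data with known variance σ², a Normal(μ₀, σ₀²) prior on μ is conjugate. Posterior precision = 1/σ₀² + n/σ²; posterior mean is the precision-weighted average of μ₀ and x̄.
σ₀² = 610.95² = 373259.9025, σ² = 288.83² = 83422.7689. Prior precision 1/σ₀² = 1/373259.9025; data precision n/σ² = 15/83422.7689.
w = (n/σ²)/(1/σ₀² + n/σ²) = n·σ₀²/(σ² + n·σ₀²) = 15·373259.9025/(83422.7689 + 15·373259.9025) = 5598898.5375/5682321.3064 = 0.9853.

0.9853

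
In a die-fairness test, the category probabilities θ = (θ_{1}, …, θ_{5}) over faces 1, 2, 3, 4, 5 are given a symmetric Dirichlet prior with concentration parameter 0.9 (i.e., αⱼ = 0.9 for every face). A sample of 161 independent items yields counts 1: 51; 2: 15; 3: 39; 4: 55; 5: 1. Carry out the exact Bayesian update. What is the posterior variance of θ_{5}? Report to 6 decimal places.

The Dirichlet prior is conjugate to the Multinomial likelihood: each posterior αⱼ = prior αⱼ + observed count nⱼ.
Posterior concentration: (51.9, 15.9, 39.9, 55.9, 1.9), total = 165.5.
Var[θ_j] = α_j(Σα−α_j)/((Σα)²(Σα+1)) = 1.9·163.6/(165.5²·166.5) = 0.000068.

0.000068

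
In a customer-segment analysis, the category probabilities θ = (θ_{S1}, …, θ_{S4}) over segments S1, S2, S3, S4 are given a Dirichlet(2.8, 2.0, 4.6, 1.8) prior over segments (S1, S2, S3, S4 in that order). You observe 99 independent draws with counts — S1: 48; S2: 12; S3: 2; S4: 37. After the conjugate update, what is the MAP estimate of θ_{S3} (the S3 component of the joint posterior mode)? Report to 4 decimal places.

The Dirichlet prior is conjugate to the Multinomial likelihood: each posterior αⱼ = prior αⱼ + observed count nⱼ.
Posterior concentration: (50.8, 14.0, 6.6, 38.8), total = 110.2.
Joint mode component: (α_{S3}−1)/(Σα−K) = 5.6/106.2 = 0.0527.

0.0527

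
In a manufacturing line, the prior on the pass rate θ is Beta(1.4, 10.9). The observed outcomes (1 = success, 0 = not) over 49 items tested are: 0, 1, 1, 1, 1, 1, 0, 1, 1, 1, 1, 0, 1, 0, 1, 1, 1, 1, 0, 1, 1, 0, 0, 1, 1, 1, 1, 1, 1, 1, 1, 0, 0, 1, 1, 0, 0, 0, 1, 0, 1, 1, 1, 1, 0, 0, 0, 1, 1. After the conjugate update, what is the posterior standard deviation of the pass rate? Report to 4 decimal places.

0.0629

The Beta prior is conjugate to a Binomial/Bernoulli likelihood; the update adds successes to α and failures to β.
Posterior: Beta(α+k, β+n−k) = Beta(1.4+33, 10.9+16) = Beta(34.4, 26.9).
Var = αβ/((α+β)²(α+β+1)) = 34.4·26.9/(61.3²·62.3) = 0.00395277; SD = √0.00395277 = 0.0629.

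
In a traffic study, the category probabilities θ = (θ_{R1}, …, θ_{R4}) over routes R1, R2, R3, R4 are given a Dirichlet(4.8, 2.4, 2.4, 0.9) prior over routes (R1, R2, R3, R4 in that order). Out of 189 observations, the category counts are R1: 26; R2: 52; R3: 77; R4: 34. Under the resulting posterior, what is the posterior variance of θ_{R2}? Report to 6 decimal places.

The Dirichlet prior is conjugate to the Multinomial likelihood: each posterior αⱼ = prior αⱼ + observed count nⱼ.
Posterior concentration: (30.8, 54.4, 79.4, 34.9), total = 199.5.
Var[θ_j] = α_j(Σα−α_j)/((Σα)²(Σα+1)) = 54.4·145.1/(199.5²·200.5) = 0.000989.

0.000989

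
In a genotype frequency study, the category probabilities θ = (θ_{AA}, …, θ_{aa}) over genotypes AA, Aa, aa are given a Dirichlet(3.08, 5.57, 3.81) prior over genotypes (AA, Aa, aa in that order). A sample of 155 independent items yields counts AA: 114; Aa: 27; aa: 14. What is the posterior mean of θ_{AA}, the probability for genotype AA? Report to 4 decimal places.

0.6992

The Dirichlet prior is conjugate to the Multinomial likelihood: each posterior αⱼ = prior αⱼ + observed count nⱼ.
Posterior concentration: (117.08, 32.57, 17.81), total = 167.46.
E[θ_{AA}|data] = α_{AA}/Σα = 117.08/167.46 = 0.6992.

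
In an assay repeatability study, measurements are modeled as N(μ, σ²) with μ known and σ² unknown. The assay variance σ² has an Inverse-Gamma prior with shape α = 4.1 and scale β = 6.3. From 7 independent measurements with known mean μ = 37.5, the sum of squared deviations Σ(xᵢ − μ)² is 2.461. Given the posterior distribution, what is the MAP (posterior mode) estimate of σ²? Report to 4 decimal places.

0.8756

With known mean μ and an Inverse-Gamma(α, β) prior on σ², the Normal likelihood is conjugate: posterior is Inv-Gamma(α + n/2, β + Σ(xᵢ−μ)²/2).
Posterior: Inv-Gamma(4.1 + 7/2, 6.3 + 2.461/2) = Inv-Gamma(7.60, 7.5305).
Mode = β/(α+1) = 7.5305/8.60 = 0.8756.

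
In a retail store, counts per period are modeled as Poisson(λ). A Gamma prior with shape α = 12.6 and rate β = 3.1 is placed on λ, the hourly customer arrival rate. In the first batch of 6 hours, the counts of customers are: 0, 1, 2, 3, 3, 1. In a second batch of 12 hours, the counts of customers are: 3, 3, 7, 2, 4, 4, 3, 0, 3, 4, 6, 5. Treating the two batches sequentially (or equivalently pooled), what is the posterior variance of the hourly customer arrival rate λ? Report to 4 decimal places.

0.1496

With a Gamma(shape α, rate β) prior, the Poisson likelihood is conjugate: the posterior is Gamma(α + ΣXᵢ, β + n).
Batch 1: sum of counts S = 10 over n = 6 hours.
After batch 1: Gamma(α+S, β+n) = Gamma(12.6+10, 3.1+6) = Gamma(22.6, 9.1).
Batch 2: sum of counts S = 44 over n = 12 hours.
After batch 2: Gamma(α+S, β+n) = Gamma(22.6+44, 9.1+12) = Gamma(66.6, 21.1).
Var = α/β² = 66.6/21.1² = 0.1496.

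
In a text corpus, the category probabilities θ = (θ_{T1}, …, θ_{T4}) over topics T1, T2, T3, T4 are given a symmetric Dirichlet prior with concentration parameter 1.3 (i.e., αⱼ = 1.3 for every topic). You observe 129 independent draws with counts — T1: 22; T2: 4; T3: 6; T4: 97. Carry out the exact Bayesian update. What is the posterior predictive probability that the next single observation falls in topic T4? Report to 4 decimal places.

0.7325

The Dirichlet prior is conjugate to the Multinomial likelihood: each posterior αⱼ = prior αⱼ + observed count nⱼ.
Posterior concentration: (23.3, 5.3, 7.3, 98.3), total = 134.2.
P(next = T4 | data) = α_{T4}/Σα = 0.7325.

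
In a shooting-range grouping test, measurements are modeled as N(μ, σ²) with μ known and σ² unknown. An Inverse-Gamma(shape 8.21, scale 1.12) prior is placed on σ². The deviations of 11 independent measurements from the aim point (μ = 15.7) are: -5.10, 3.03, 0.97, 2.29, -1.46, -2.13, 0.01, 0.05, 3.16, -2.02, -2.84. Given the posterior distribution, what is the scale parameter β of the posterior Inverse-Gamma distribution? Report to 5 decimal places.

With known mean μ and an Inverse-Gamma(α, β) prior on σ², the Normal likelihood is conjugate: posterior is Inv-Gamma(α + n/2, β + Σ(xᵢ−μ)²/2).
Σ(xᵢ−μ)² = (-5.10)² + (3.03)² + (0.97)² + (2.29)² + (-1.46)² + (-2.13)² + (0.01)² + (0.05)² + (3.16)² + (-2.02)² + (-2.84)² = 70.1786.
Posterior: Inv-Gamma(8.21 + 11/2, 1.12 + 70.1786/2) = Inv-Gamma(13.71, 36.20930).
Posterior β = 36.20930.

36.20930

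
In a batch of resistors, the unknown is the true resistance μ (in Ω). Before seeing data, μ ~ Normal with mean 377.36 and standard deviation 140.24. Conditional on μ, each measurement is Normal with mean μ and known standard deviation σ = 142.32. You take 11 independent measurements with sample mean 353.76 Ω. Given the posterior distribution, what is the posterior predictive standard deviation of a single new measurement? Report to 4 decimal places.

148.1172

For Normal data with known variance σ², a Normal(μ₀, σ₀²) prior on μ is conjugate. Posterior precision = 1/σ₀² + n/σ²; posterior mean is the precision-weighted average of μ₀ and x̄.
σ₀² = 140.24² = 19667.2576, σ² = 142.32² = 20254.9824; σ² + n·σ₀² = 20254.9824 + 11·19667.2576 = 236594.816.
Posterior precision = 1/σ₀² + n/σ² = 1/19667.2576 + 11/20254.9824 = (σ² + n·σ₀²)/(σ₀²σ²) = 236594.816/(19667.2576·20254.9824); posterior variance σₙ² = σ₀²σ²/(σ² + n·σ₀²) = 19667.2576·20254.9824/236594.816 = 1683.722253.
Predictive variance for one new observation = σₙ² + σ² = 19667.2576·20254.9824/236594.816 + 20254.9824 = σ²·(σ₀² + 236594.816)/236594.816 = 20254.9824·256262.0736/236594.816 = 21938.704653; SD = √(20254.9824·256262.0736/236594.816) = 148.1172.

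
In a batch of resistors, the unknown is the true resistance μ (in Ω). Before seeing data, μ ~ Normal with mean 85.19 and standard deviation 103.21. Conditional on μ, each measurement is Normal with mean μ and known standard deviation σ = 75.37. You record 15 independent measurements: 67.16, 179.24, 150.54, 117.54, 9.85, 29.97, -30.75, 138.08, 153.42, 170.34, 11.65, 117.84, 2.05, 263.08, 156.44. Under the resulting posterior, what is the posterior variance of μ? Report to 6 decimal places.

365.707547

For Normal data with known variance σ², a Normal(μ₀, σ₀²) prior on μ is conjugate. Posterior precision = 1/σ₀² + n/σ²; posterior mean is the precision-weighted average of μ₀ and x̄.
σ₀² = 103.21² = 10652.3041, σ² = 75.37² = 5680.6369; σ² + n·σ₀² = 5680.6369 + 15·10652.3041 = 165465.1984.
Posterior precision = 1/σ₀² + n/σ² = 1/10652.3041 + 15/5680.6369 = (σ² + n·σ₀²)/(σ₀²σ²) = 165465.1984/(10652.3041·5680.6369); posterior variance σₙ² = σ₀²σ²/(σ² + n·σ₀²) = 10652.3041·5680.6369/165465.1984 = 365.707547.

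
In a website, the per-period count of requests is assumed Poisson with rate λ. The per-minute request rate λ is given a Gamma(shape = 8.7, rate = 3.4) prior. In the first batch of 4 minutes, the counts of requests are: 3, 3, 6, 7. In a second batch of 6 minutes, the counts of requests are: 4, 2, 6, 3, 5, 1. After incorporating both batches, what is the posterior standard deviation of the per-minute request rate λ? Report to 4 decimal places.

0.5208

With a Gamma(shape α, rate β) prior, the Poisson likelihood is conjugate: the posterior is Gamma(α + ΣXᵢ, β + n).
Batch 1: sum of counts S = 19 over n = 4 minutes.
After batch 1: Gamma(α+S, β+n) = Gamma(8.7+19, 3.4+4) = Gamma(27.7, 7.4).
Batch 2: sum of counts S = 21 over n = 6 minutes.
After batch 2: Gamma(α+S, β+n) = Gamma(27.7+21, 7.4+6) = Gamma(48.7, 13.4).
SD = √α/β = √48.7/13.4 = 0.5208.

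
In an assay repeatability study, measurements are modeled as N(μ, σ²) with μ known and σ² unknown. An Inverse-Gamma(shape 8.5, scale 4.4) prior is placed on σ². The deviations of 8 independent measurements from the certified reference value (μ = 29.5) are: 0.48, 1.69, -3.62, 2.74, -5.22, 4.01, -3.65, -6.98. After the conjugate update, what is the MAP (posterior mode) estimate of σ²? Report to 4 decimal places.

5.1063

With known mean μ and an Inverse-Gamma(α, β) prior on σ², the Normal likelihood is conjugate: posterior is Inv-Gamma(α + n/2, β + Σ(xᵢ−μ)²/2).
Σ(xᵢ−μ)² = (0.48)² + (1.69)² + (-3.62)² + (2.74)² + (-5.22)² + (4.01)² + (-3.65)² + (-6.98)² = 129.0699.
Posterior: Inv-Gamma(8.5 + 8/2, 4.4 + 129.0699/2) = Inv-Gamma(12.50, 68.93495).
Mode = β/(α+1) = 68.93495/13.50 = 5.1063.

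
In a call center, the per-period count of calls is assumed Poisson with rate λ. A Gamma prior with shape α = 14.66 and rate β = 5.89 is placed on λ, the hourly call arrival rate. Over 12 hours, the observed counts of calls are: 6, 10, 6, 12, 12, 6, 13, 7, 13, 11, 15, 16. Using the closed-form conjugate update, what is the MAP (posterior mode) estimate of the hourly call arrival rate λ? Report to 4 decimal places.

7.8625

With a Gamma(shape α, rate β) prior, the Poisson likelihood is conjugate: the posterior is Gamma(α + ΣXᵢ, β + n).
Sum of counts S = 127 over n = 12 hours.
Posterior: Gamma(α+S, β+n) = Gamma(14.66+127, 5.89+12) = Gamma(141.66, 17.89).
Mode of Gamma(α,β) for α≥1 is (α−1)/β = 140.66/17.89 = 7.8625.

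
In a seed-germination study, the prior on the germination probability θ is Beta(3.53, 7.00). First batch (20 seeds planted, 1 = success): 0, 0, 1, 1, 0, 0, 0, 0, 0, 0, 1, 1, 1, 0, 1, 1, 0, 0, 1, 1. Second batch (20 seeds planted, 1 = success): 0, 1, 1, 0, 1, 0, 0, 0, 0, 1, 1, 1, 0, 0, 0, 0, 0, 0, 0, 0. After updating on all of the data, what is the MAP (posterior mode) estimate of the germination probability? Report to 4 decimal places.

0.3612

The Beta prior is conjugate to a Binomial/Bernoulli likelihood; the update adds successes to α and failures to β.
After batch 1: Beta(3.53+9, 7.00+11) = Beta(12.53, 18.00).
After batch 2: Beta(12.53+6, 18.00+14) = Beta(18.53, 32.00).
Mode of Beta(a,b) for a,b>1 is (a−1)/(a+b−2) = 17.53/48.53 = 0.3612.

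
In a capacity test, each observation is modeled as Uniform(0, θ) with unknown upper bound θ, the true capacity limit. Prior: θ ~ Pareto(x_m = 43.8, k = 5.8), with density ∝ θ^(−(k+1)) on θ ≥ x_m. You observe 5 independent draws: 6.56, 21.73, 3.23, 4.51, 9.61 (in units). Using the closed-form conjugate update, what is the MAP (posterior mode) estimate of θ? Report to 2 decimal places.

A Pareto(scale x_m, shape k) prior on the upper bound θ of Uniform(0, θ) is conjugate: posterior is Pareto(max(x_m, max xᵢ), k + n).
Sample maximum = 21.73; prior scale x_m = 43.8 → posterior scale = max = 43.80.
Posterior shape = 5.8 + 5 = 10.8.
The Pareto density is decreasing on [x_m, ∞), so the mode is x_m = 43.80.

43.80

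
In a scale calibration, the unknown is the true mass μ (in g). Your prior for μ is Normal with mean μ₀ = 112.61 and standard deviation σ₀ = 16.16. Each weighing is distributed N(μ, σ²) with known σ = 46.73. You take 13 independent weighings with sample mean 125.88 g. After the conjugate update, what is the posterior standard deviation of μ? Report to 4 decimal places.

For Normal data with known variance σ², a Normal(μ₀, σ₀²) prior on μ is conjugate. Posterior precision = 1/σ₀² + n/σ²; posterior mean is the precision-weighted average of μ₀ and x̄.
σ₀² = 16.16² = 261.1456, σ² = 46.73² = 2183.6929; σ² + n·σ₀² = 2183.6929 + 13·261.1456 = 5578.5857.
Posterior precision = 1/σ₀² + n/σ² = 1/261.1456 + 13/2183.6929 = (σ² + n·σ₀²)/(σ₀²σ²) = 5578.5857/(261.1456·2183.6929); posterior variance σₙ² = σ₀²σ²/(σ² + n·σ₀²) = 261.1456·2183.6929/5578.5857 = 102.223363.
Posterior SD = √σₙ² = √(261.1456·2183.6929/5578.5857) = 10.1106.

10.1106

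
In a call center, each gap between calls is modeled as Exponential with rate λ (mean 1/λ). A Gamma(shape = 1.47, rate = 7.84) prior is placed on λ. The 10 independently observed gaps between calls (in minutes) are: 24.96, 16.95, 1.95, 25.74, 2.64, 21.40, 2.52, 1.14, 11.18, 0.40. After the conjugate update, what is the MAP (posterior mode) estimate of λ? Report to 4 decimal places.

With a Gamma(shape α, rate β) prior on the exponential rate λ, the posterior after n observations with total T = Σxᵢ is Gamma(α+n, β+T).
Sum of observations T = 108.88 minutes; n = 10.
Posterior: Gamma(1.47+10, 7.84+108.88) = Gamma(11.47, 116.72).
Mode = (α−1)/β = 0.0897.

0.0897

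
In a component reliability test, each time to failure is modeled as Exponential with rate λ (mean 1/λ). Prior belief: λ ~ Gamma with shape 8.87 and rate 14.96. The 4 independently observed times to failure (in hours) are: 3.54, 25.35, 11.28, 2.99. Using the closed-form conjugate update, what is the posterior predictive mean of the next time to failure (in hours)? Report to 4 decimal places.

4.8964

With a Gamma(shape α, rate β) prior on the exponential rate λ, the posterior after n observations with total T = Σxᵢ is Gamma(α+n, β+T).
Sum of observations T = 43.16 hours; n = 4.
Posterior: Gamma(8.87+4, 14.96+43.16) = Gamma(12.87, 58.12).
The predictive distribution for the next observation is Lomax; its mean is β/(α−1) = 58.12/11.87 = 4.8964.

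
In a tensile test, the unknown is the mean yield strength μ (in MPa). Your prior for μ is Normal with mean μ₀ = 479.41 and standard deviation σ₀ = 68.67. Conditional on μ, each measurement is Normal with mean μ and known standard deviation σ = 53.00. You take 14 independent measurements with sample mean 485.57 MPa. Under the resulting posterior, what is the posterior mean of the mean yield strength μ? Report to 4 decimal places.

For Normal data with known variance σ², a Normal(μ₀, σ₀²) prior on μ is conjugate. Posterior precision = 1/σ₀² + n/σ²; posterior mean is the precision-weighted average of μ₀ and x̄.
n·x̄ = 14·485.57 = 6797.98.
σ₀² = 68.67² = 4715.5689, σ² = 53.00² = 2809; σ² + n·σ₀² = 2809 + 14·4715.5689 = 68826.9646.
Posterior mean = (μ₀/σ₀² + n·x̄/σ²)/(1/σ₀² + n/σ²) = (σ²·μ₀ + σ₀²·n·x̄)/(σ² + n·σ₀²) = (2809·479.41 + 4715.5689·6797.98)/68826.9646 = 33403005.760822/68826.9646 = 485.3186.

485.3186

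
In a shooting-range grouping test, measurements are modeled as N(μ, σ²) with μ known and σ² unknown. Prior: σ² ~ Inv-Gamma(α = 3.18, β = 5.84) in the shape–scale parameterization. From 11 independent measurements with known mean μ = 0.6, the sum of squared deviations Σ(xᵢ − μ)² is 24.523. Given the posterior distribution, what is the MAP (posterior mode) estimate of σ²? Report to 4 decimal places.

With known mean μ and an Inverse-Gamma(α, β) prior on σ², the Normal likelihood is conjugate: posterior is Inv-Gamma(α + n/2, β + Σ(xᵢ−μ)²/2).
Posterior: Inv-Gamma(3.18 + 11/2, 5.84 + 24.523/2) = Inv-Gamma(8.68, 18.1015).
Mode = β/(α+1) = 18.1015/9.68 = 1.8700.

1.8700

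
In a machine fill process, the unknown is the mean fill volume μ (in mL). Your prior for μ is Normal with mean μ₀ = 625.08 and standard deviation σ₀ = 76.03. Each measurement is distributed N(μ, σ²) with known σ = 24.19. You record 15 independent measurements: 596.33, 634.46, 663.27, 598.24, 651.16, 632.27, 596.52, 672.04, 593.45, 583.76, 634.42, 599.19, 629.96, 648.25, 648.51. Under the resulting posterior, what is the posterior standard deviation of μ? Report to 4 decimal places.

For Normal data with known variance σ², a Normal(μ₀, σ₀²) prior on μ is conjugate. Posterior precision = 1/σ₀² + n/σ²; posterior mean is the precision-weighted average of μ₀ and x̄.
σ₀² = 76.03² = 5780.5609, σ² = 24.19² = 585.1561; σ² + n·σ₀² = 585.1561 + 15·5780.5609 = 87293.5696.
Posterior precision = 1/σ₀² + n/σ² = 1/5780.5609 + 15/585.1561 = (σ² + n·σ₀²)/(σ₀²σ²) = 87293.5696/(5780.5609·585.1561); posterior variance σₙ² = σ₀²σ²/(σ² + n·σ₀²) = 5780.5609·585.1561/87293.5696 = 38.748908.
Posterior SD = √σₙ² = √(5780.5609·585.1561/87293.5696) = 6.2249.

6.2249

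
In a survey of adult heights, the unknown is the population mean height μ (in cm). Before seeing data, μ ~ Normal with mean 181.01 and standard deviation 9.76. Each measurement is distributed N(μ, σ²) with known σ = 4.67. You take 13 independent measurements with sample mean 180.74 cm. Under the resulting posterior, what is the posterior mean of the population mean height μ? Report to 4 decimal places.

180.7447

For Normal data with known variance σ², a Normal(μ₀, σ₀²) prior on μ is conjugate. Posterior precision = 1/σ₀² + n/σ²; posterior mean is the precision-weighted average of μ₀ and x̄.
n·x̄ = 13·180.74 = 2349.62.
σ₀² = 9.76² = 95.2576, σ² = 4.67² = 21.8089; σ² + n·σ₀² = 21.8089 + 13·95.2576 = 1260.1577.
Posterior mean = (μ₀/σ₀² + n·x̄/σ²)/(1/σ₀² + n/σ²) = (σ²·μ₀ + σ₀²·n·x̄)/(σ² + n·σ₀²) = (21.8089·181.01 + 95.2576·2349.62)/1260.1577 = 227766.791101/1260.1577 = 180.7447.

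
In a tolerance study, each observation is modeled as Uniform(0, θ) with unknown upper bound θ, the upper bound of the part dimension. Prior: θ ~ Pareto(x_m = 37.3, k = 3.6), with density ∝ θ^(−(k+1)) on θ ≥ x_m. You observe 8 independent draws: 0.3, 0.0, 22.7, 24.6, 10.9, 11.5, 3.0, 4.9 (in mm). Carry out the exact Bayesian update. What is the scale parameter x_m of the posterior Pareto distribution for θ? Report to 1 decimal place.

A Pareto(scale x_m, shape k) prior on the upper bound θ of Uniform(0, θ) is conjugate: posterior is Pareto(max(x_m, max xᵢ), k + n).
Sample maximum = 24.6; prior scale x_m = 37.3 → posterior scale = max = 37.3.
Posterior shape = 3.6 + 8 = 11.6.
Posterior scale x_m = 37.3.

37.3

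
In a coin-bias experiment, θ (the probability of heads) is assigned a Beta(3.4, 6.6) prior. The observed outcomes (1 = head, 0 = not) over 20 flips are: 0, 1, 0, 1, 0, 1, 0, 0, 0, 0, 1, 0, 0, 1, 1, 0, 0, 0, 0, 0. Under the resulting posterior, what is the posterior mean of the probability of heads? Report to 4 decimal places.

0.3133

The Beta prior is conjugate to a Binomial/Bernoulli likelihood; the update adds successes to α and failures to β.
Posterior: Beta(α+k, β+n−k) = Beta(3.4+6, 6.6+14) = Beta(9.4, 20.6).
Posterior mean = α/(α+β) = 9.4/30.0 = 0.3133.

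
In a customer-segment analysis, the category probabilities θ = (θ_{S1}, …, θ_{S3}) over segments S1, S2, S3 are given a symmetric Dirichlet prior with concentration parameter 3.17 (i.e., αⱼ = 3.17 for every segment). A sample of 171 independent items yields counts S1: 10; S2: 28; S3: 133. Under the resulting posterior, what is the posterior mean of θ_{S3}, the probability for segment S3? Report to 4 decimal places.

The Dirichlet prior is conjugate to the Multinomial likelihood: each posterior αⱼ = prior αⱼ + observed count nⱼ.
Posterior concentration: (13.17, 31.17, 136.17), total = 180.51.
E[θ_{S3}|data] = α_{S3}/Σα = 136.17/180.51 = 0.7544.

0.7544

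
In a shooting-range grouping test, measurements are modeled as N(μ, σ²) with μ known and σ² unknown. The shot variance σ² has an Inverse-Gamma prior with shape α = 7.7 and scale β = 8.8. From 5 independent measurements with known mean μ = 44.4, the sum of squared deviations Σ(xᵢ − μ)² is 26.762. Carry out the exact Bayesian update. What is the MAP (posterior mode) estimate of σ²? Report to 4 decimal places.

1.9804

With known mean μ and an Inverse-Gamma(α, β) prior on σ², the Normal likelihood is conjugate: posterior is Inv-Gamma(α + n/2, β + Σ(xᵢ−μ)²/2).
Posterior: Inv-Gamma(7.7 + 5/2, 8.8 + 26.762/2) = Inv-Gamma(10.20, 22.1810).
Mode = β/(α+1) = 22.1810/11.20 = 1.9804.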